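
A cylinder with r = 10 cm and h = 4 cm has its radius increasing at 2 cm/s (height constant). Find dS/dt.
96π cm²/s

S = 2πrh + 2πr² (lateral + bases)
dS/dt = (2πh + 4πr)·dr/dt = (2π·4 + 4π·10)·2
= 96π cm²/s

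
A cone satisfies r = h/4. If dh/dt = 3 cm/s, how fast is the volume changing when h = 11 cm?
363π/16 cm³/s

V = (1/3)π(h/4)²h = πh³/48
dV/dt = πh²/16 · 3
At h = 11: dV/dt = 363π/16 cm³/s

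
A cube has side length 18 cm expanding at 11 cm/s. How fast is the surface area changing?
2376 cm²/s

A = 6s²
dA/dt = 12s · ds/dt = 12·18·11 = 2376 cm²/s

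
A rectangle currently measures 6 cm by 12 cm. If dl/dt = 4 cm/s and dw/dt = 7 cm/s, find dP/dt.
22 cm/s

P = 2(l + w)
dP/dt = 2(dl/dt + dw/dt) = 2(4 + 7) = 22 cm/s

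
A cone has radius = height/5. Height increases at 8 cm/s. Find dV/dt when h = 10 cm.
32π cm³/s

V = (1/3)π(h/5)²h = πh³/75
dV/dt = πh²/25 · 8
At h = 10: dV/dt = 32π cm³/s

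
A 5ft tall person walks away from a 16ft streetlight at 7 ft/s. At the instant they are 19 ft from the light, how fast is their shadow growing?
35/11 ft/s

By similar triangles: 16/(x+s) = 5/s
Solving: s = 5x/11
ds/dt = 5/11 · dx/dt = 5/11 · 7 = 35/11 ft/s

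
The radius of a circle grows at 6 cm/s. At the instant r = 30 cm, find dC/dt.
12π cm/s

C = 2πr
dC/dt = 2π · dr/dt = 2π · 6 = 12π cm/s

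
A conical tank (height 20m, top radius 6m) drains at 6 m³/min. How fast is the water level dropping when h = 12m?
25/(54π) ≈ 0.1474 m/min

r/h = 6/20, so r = (3/10)h
V = (1/3)πr²h = (1/3)π((3/10)h)²h = (3/100)πh³
dV/dh = (9/100)πh²
dh/dt = (dV/dt)/(dV/dh) = -6/((9/100)π·12²) = -25/(54π) m/min
The level is dropping at 25/(54π) ≈ 0.1474 m/min.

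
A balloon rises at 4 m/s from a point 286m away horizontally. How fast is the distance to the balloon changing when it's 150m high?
150√26074/13037 ≈ 1.858 m/s

z² = 286² + y²
z = √(286² + 150²) = 2√26074
dz/dt = y/z · dy/dt = 150/(2√26074) · 4 = 150√26074/13037 ≈ 1.858 m/s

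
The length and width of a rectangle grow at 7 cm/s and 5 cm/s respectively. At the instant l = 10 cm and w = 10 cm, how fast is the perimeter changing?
24 cm/s

P = 2(l + w)
dP/dt = 2(dl/dt + dw/dt) = 2(7 + 5) = 24 cm/s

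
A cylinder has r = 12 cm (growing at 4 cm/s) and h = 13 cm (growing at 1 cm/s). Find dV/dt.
1392π cm³/s

V = πr²h
dV/dt = 2πrh·dr/dt + πr²·dh/dt
= 2π(12)(13)(4) + π(12)²(1)
= 1392π cm³/s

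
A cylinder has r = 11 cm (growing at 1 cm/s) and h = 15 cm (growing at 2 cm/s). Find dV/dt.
572π cm³/s

V = πr²h
dV/dt = 2πrh·dr/dt + πr²·dh/dt
= 2π(11)(15)(1) + π(11)²(2)
= 572π cm³/s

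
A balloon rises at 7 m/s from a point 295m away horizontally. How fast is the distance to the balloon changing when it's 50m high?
70√3581/3581 ≈ 1.17 m/s

z² = 295² + y²
z = √(295² + 50²) = 5√3581
dz/dt = y/z · dy/dt = 50/(5√3581) · 7 = 70√3581/3581 ≈ 1.17 m/s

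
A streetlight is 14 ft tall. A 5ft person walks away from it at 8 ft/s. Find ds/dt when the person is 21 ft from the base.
40/9 ft/s

By similar triangles: 14/(x+s) = 5/s
Solving: s = 5x/9
ds/dt = 5/9 · dx/dt = 5/9 · 8 = 40/9 ft/s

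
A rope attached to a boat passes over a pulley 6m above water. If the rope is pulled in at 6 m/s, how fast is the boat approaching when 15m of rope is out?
10√21/7 ≈ 6.547 m/s

rope² = x² + 6²
x = √(15² - 6²) = 3√21
dx/dt = (rope/x) · d(rope)/dt = (15/(3√21)) · (-6) = -10√21/7 m/s
The boat approaches at 10√21/7 ≈ 6.547 m/s.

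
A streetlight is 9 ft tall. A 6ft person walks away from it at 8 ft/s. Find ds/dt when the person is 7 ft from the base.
16 ft/s

By similar triangles: 9/(x+s) = 6/s
Solving: s = 6x/3
ds/dt = 6/3 · dx/dt = 2 · 8 = 16 ft/s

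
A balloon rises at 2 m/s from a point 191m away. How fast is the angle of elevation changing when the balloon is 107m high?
0.00797 rad/s

tan(θ) = y/191
sec²(θ) · dθ/dt = (1/191) · dy/dt
dθ/dt = cos²(θ)/191 · 2 = 191/(191² + 107²) · 2
dθ/dt = 0.00797 rad/s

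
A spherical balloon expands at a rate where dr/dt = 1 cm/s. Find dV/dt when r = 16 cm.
1024π cm³/s

V = (4/3)πr³
dV/dt = dV/dr · dr/dt = 4πr² · 1
At r = 16: dV/dt = 1024π cm³/s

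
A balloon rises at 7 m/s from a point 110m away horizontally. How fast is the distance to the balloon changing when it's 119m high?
833√26261/26261 ≈ 5.14 m/s

z² = 110² + y²
z = √(110² + 119²) = √26261
dz/dt = y/z · dy/dt = 119/√26261 · 7 = 833√26261/26261 ≈ 5.14 m/s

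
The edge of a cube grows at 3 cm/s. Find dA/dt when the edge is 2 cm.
72 cm²/s

A = 6s²
dA/dt = 12s · ds/dt = 12·2·3 = 72 cm²/s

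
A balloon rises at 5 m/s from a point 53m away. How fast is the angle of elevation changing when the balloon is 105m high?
0.019156 rad/s

tan(θ) = y/53
sec²(θ) · dθ/dt = (1/53) · dy/dt
dθ/dt = cos²(θ)/53 · 5 = 53/(53² + 105²) · 5
dθ/dt = 0.019156 rad/s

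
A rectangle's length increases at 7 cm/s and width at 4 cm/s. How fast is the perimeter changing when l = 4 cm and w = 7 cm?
22 cm/s

P = 2(l + w)
dP/dt = 2(dl/dt + dw/dt) = 2(7 + 4) = 22 cm/s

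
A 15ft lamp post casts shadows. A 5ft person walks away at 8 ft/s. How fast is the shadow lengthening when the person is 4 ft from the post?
4 ft/s

By similar triangles: 15/(x+s) = 5/s
Solving: s = 5x/10
ds/dt = 5/10 · dx/dt = 1/2 · 8 = 4 ft/s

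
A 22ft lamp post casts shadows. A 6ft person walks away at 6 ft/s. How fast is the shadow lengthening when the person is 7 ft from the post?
9/4 ft/s

By similar triangles: 22/(x+s) = 6/s
Solving: s = 6x/16
ds/dt = 6/16 · dx/dt = 3/8 · 6 = 9/4 ft/s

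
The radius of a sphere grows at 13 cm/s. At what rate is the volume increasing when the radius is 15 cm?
11700π cm³/s

V = (4/3)πr³
dV/dt = dV/dr · dr/dt = 4πr² · 13
At r = 15: dV/dt = 11700π cm³/s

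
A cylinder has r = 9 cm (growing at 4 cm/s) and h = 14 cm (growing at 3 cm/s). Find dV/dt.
1251π cm³/s

V = πr²h
dV/dt = 2πrh·dr/dt + πr²·dh/dt
= 2π(9)(14)(4) + π(9)²(3)
= 1251π cm³/s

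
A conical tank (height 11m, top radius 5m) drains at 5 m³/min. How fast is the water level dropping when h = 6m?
121/(180π) ≈ 0.214 m/min

r/h = 5/11, so r = (5/11)h
V = (1/3)πr²h = (1/3)π((5/11)h)²h = (25/363)πh³
dV/dh = (25/121)πh²
dh/dt = (dV/dt)/(dV/dh) = -5/((25/121)π·6²) = -121/(180π) m/min
The level is dropping at 121/(180π) ≈ 0.214 m/min.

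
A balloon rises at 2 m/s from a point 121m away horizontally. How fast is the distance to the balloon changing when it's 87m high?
87√22210/11105 ≈ 1.168 m/s

z² = 121² + y²
z = √(121² + 87²) = √22210
dz/dt = y/z · dy/dt = 87/√22210 · 2 = 87√22210/11105 ≈ 1.168 m/s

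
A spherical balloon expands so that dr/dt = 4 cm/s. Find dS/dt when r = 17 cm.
544π cm²/s

S = 4πr²
dS/dt = dS/dr · dr/dt = 8πr · 4
At r = 17: dS/dt = 544π cm²/s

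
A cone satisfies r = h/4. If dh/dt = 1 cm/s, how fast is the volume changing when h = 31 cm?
961π/16 cm³/s

V = (1/3)π(h/4)²h = πh³/48
dV/dt = πh²/16 · 1
At h = 31: dV/dt = 961π/16 cm³/s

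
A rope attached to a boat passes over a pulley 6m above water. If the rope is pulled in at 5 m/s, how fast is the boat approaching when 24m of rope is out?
4√15/3 ≈ 5.164 m/s

rope² = x² + 6²
x = √(24² - 6²) = 6√15
dx/dt = (rope/x) · d(rope)/dt = (24/(6√15)) · (-5) = -4√15/3 m/s
The boat approaches at 4√15/3 ≈ 5.164 m/s.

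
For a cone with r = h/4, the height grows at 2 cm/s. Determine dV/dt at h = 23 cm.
529π/8 cm³/s

V = (1/3)π(h/4)²h = πh³/48
dV/dt = πh²/16 · 2
At h = 23: dV/dt = 529π/8 cm³/s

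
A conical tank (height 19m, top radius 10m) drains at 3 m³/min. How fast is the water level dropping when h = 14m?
1083/(19600π) ≈ 0.01759 m/min

r/h = 10/19, so r = (10/19)h
V = (1/3)πr²h = (1/3)π((10/19)h)²h = (100/1083)πh³
dV/dh = (100/361)πh²
dh/dt = (dV/dt)/(dV/dh) = -3/((100/361)π·14²) = -1083/(19600π) m/min
The level is dropping at 1083/(19600π) ≈ 0.01759 m/min.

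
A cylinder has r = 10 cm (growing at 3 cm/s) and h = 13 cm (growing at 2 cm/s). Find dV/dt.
980π cm³/s

V = πr²h
dV/dt = 2πrh·dr/dt + πr²·dh/dt
= 2π(10)(13)(3) + π(10)²(2)
= 980π cm³/s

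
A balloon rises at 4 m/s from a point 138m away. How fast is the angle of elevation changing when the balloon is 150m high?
0.013287 rad/s

tan(θ) = y/138
sec²(θ) · dθ/dt = (1/138) · dy/dt
dθ/dt = cos²(θ)/138 · 4 = 138/(138² + 150²) · 4
dθ/dt = 0.013287 rad/s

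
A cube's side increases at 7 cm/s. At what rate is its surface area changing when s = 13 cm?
1092 cm²/s

A = 6s²
dA/dt = 12s · ds/dt = 12·13·7 = 1092 cm²/s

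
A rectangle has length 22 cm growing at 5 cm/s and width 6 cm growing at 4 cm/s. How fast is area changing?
118 cm²/s

A = lw
dA/dt = w·dl/dt + l·dw/dt = 6·5 + 22·4 = 118 cm²/s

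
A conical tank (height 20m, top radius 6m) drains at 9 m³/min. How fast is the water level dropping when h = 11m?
100/(121π) ≈ 0.2631 m/min

r/h = 6/20, so r = (3/10)h
V = (1/3)πr²h = (1/3)π((3/10)h)²h = (3/100)πh³
dV/dh = (9/100)πh²
dh/dt = (dV/dt)/(dV/dh) = -9/((9/100)π·11²) = -100/(121π) m/min
The level is dropping at 100/(121π) ≈ 0.2631 m/min.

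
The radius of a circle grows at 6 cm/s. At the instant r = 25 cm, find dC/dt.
12π cm/s

C = 2πr
dC/dt = 2π · dr/dt = 2π · 6 = 12π cm/s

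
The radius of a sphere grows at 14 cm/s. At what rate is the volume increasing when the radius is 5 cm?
1400π cm³/s

V = (4/3)πr³
dV/dt = dV/dr · dr/dt = 4πr² · 14
At r = 5: dV/dt = 1400π cm³/s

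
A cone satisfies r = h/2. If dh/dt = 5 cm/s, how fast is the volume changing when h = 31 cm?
4805π/4 cm³/s

V = (1/3)π(h/2)²h = πh³/12
dV/dt = πh²/4 · 5
At h = 31: dV/dt = 4805π/4 cm³/s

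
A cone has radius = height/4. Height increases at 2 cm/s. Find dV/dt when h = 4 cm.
2π cm³/s

V = (1/3)π(h/4)²h = πh³/48
dV/dt = πh²/16 · 2
At h = 4: dV/dt = 2π cm³/s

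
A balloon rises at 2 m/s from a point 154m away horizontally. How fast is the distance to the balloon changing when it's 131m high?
262√40877/40877 ≈ 1.296 m/s

z² = 154² + y²
z = √(154² + 131²) = √40877
dz/dt = y/z · dy/dt = 131/√40877 · 2 = 262√40877/40877 ≈ 1.296 m/s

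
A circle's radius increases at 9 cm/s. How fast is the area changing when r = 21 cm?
378π cm²/s

A = πr²
dA/dt = 2πr · dr/dt = 2π(21)(9) = 378π cm²/s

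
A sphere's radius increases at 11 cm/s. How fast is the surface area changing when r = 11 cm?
968π cm²/s

S = 4πr²
dS/dt = dS/dr · dr/dt = 8πr · 11
At r = 11: dS/dt = 968π cm²/s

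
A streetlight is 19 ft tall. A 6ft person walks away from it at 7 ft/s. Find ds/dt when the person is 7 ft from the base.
42/13 ft/s

By similar triangles: 19/(x+s) = 6/s
Solving: s = 6x/13
ds/dt = 6/13 · dx/dt = 6/13 · 7 = 42/13 ft/s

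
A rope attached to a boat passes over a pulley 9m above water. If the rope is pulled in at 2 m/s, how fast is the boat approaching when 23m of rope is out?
23√7/28 ≈ 2.173 m/s

rope² = x² + 9²
x = √(23² - 9²) = 8√7
dx/dt = (rope/x) · d(rope)/dt = (23/(8√7)) · (-2) = -23√7/28 m/s
The boat approaches at 23√7/28 ≈ 2.173 m/s.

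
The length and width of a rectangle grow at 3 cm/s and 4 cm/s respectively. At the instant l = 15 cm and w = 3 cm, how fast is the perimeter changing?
14 cm/s

P = 2(l + w)
dP/dt = 2(dl/dt + dw/dt) = 2(3 + 4) = 14 cm/s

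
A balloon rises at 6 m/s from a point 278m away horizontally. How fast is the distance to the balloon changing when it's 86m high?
129√21170/10585 ≈ 1.773 m/s

z² = 278² + y²
z = √(278² + 86²) = 2√21170
dz/dt = y/z · dy/dt = 86/(2√21170) · 6 = 129√21170/10585 ≈ 1.773 m/s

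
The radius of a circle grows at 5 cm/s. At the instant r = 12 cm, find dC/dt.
10π cm/s

C = 2πr
dC/dt = 2π · dr/dt = 2π · 5 = 10π cm/s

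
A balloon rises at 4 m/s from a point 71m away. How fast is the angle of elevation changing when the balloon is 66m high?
0.030222 rad/s

tan(θ) = y/71
sec²(θ) · dθ/dt = (1/71) · dy/dt
dθ/dt = cos²(θ)/71 · 4 = 71/(71² + 66²) · 4
dθ/dt = 0.030222 rad/s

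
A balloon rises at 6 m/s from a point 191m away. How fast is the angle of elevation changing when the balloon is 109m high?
0.023696 rad/s

tan(θ) = y/191
sec²(θ) · dθ/dt = (1/191) · dy/dt
dθ/dt = cos²(θ)/191 · 6 = 191/(191² + 109²) · 6
dθ/dt = 0.023696 rad/s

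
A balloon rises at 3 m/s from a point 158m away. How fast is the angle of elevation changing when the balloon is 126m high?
0.011606 rad/s

tan(θ) = y/158
sec²(θ) · dθ/dt = (1/158) · dy/dt
dθ/dt = cos²(θ)/158 · 3 = 158/(158² + 126²) · 3
dθ/dt = 0.011606 rad/s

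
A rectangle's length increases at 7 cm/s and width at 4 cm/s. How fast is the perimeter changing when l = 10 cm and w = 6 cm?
22 cm/s

P = 2(l + w)
dP/dt = 2(dl/dt + dw/dt) = 2(7 + 4) = 22 cm/s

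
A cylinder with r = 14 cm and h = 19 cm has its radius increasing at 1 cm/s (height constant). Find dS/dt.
94π cm²/s

S = 2πrh + 2πr² (lateral + bases)
dS/dt = (2πh + 4πr)·dr/dt = (2π·19 + 4π·14)·1
= 94π cm²/s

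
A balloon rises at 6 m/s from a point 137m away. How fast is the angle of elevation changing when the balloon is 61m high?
0.03655 rad/s

tan(θ) = y/137
sec²(θ) · dθ/dt = (1/137) · dy/dt
dθ/dt = cos²(θ)/137 · 6 = 137/(137² + 61²) · 6
dθ/dt = 0.03655 rad/s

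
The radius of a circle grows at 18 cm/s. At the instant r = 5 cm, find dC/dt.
36π cm/s

C = 2πr
dC/dt = 2π · dr/dt = 2π · 18 = 36π cm/s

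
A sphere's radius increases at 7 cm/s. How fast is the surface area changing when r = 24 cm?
1344π cm²/s

S = 4πr²
dS/dt = dS/dr · dr/dt = 8πr · 7
At r = 24: dS/dt = 1344π cm²/s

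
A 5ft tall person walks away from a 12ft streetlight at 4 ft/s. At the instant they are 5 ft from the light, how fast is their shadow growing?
20/7 ft/s

By similar triangles: 12/(x+s) = 5/s
Solving: s = 5x/7
ds/dt = 5/7 · dx/dt = 5/7 · 4 = 20/7 ft/s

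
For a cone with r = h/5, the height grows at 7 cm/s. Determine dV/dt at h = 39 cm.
10647π/25 cm³/s

V = (1/3)π(h/5)²h = πh³/75
dV/dt = πh²/25 · 7
At h = 39: dV/dt = 10647π/25 cm³/s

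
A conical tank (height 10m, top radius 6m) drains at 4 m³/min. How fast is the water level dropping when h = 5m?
4/(9π) ≈ 0.1415 m/min

r/h = 6/10, so r = (3/5)h
V = (1/3)πr²h = (1/3)π((3/5)h)²h = (3/25)πh³
dV/dh = (9/25)πh²
dh/dt = (dV/dt)/(dV/dh) = -4/((9/25)π·5²) = -4/(9π) m/min
The level is dropping at 4/(9π) ≈ 0.1415 m/min.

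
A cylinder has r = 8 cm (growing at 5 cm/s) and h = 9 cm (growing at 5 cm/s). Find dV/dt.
1040π cm³/s

V = πr²h
dV/dt = 2πrh·dr/dt + πr²·dh/dt
= 2π(8)(9)(5) + π(8)²(5)
= 1040π cm³/s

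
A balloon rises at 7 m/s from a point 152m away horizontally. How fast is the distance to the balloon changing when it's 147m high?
1029√44713/44713 ≈ 4.866 m/s

z² = 152² + y²
z = √(152² + 147²) = √44713
dz/dt = y/z · dy/dt = 147/√44713 · 7 = 1029√44713/44713 ≈ 4.866 m/s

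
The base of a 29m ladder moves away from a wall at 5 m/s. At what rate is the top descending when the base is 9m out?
9√190/76 ≈ 1.632 m/s

x² + y² = 29²
2x·dx/dt + 2y·dy/dt = 0
dy/dt = -x/y · dx/dt = -9/(2√190) · 5 = -9√190/76 m/s
The top is descending at 9√190/76 ≈ 1.632 m/s.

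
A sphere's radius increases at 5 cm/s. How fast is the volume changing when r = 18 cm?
6480π cm³/s

V = (4/3)πr³
dV/dt = dV/dr · dr/dt = 4πr² · 5
At r = 18: dV/dt = 6480π cm³/s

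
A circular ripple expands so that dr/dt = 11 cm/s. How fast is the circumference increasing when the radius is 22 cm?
22π cm/s

C = 2πr
dC/dt = 2π · dr/dt = 2π · 11 = 22π cm/s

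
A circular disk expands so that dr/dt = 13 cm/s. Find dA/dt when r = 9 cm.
234π cm²/s

A = πr²
dA/dt = 2πr · dr/dt = 2π(9)(13) = 234π cm²/s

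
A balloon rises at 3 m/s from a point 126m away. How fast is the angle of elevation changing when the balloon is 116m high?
0.012887 rad/s

tan(θ) = y/126
sec²(θ) · dθ/dt = (1/126) · dy/dt
dθ/dt = cos²(θ)/126 · 3 = 126/(126² + 116²) · 3
dθ/dt = 0.012887 rad/s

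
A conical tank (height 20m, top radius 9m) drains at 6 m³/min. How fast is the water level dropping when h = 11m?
800/(3267π) ≈ 0.07795 m/min

r/h = 9/20, so r = (9/20)h
V = (1/3)πr²h = (1/3)π((9/20)h)²h = (27/400)πh³
dV/dh = (81/400)πh²
dh/dt = (dV/dt)/(dV/dh) = -6/((81/400)π·11²) = -800/(3267π) m/min
The level is dropping at 800/(3267π) ≈ 0.07795 m/min.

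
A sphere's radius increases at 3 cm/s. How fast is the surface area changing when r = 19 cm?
456π cm²/s

S = 4πr²
dS/dt = dS/dr · dr/dt = 8πr · 3
At r = 19: dS/dt = 456π cm²/s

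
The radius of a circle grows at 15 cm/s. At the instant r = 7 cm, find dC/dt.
30π cm/s

C = 2πr
dC/dt = 2π · dr/dt = 2π · 15 = 30π cm/s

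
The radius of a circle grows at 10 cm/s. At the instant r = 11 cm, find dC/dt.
20π cm/s

C = 2πr
dC/dt = 2π · dr/dt = 2π · 10 = 20π cm/s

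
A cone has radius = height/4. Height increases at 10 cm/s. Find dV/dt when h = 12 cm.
90π cm³/s

V = (1/3)π(h/4)²h = πh³/48
dV/dt = πh²/16 · 10
At h = 12: dV/dt = 90π cm³/s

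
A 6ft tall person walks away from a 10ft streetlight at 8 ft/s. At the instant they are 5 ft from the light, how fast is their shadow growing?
12 ft/s

By similar triangles: 10/(x+s) = 6/s
Solving: s = 6x/4
ds/dt = 6/4 · dx/dt = 3/2 · 8 = 12 ft/s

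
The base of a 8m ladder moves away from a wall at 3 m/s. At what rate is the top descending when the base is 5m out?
5√39/13 ≈ 2.402 m/s

x² + y² = 8²
2x·dx/dt + 2y·dy/dt = 0
dy/dt = -x/y · dx/dt = -5/√39 · 3 = -5√39/13 m/s
The top is descending at 5√39/13 ≈ 2.402 m/s.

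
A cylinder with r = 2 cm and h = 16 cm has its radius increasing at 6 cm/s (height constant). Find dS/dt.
240π cm²/s

S = 2πrh + 2πr² (lateral + bases)
dS/dt = (2πh + 4πr)·dr/dt = (2π·16 + 4π·2)·6
= 240π cm²/s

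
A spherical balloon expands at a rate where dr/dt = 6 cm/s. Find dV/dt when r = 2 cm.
96π cm³/s

V = (4/3)πr³
dV/dt = dV/dr · dr/dt = 4πr² · 6
At r = 2: dV/dt = 96π cm³/s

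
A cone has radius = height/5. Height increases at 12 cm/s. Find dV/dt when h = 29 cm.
10092π/25 cm³/s

V = (1/3)π(h/5)²h = πh³/75
dV/dt = πh²/25 · 12
At h = 29: dV/dt = 10092π/25 cm³/s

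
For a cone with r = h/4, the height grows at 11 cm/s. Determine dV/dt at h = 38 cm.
3971π/4 cm³/s

V = (1/3)π(h/4)²h = πh³/48
dV/dt = πh²/16 · 11
At h = 38: dV/dt = 3971π/4 cm³/s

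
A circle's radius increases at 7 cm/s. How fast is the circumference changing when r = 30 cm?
14π cm/s

C = 2πr
dC/dt = 2π · dr/dt = 2π · 7 = 14π cm/s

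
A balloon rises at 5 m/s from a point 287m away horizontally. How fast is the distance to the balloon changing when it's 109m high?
109√3770/3770 ≈ 1.775 m/s

z² = 287² + y²
z = √(287² + 109²) = 5√3770
dz/dt = y/z · dy/dt = 109/(5√3770) · 5 = 109√3770/3770 ≈ 1.775 m/s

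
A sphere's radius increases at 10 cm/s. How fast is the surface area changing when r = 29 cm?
2320π cm²/s

S = 4πr²
dS/dt = dS/dr · dr/dt = 8πr · 10
At r = 29: dS/dt = 2320π cm²/s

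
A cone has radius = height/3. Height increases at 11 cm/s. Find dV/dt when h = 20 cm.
4400π/9 cm³/s

V = (1/3)π(h/3)²h = πh³/27
dV/dt = πh²/9 · 11
At h = 20: dV/dt = 4400π/9 cm³/s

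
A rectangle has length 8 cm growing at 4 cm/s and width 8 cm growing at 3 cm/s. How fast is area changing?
56 cm²/s

A = lw
dA/dt = w·dl/dt + l·dw/dt = 8·4 + 8·3 = 56 cm²/s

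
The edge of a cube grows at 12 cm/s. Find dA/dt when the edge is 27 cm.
3888 cm²/s

A = 6s²
dA/dt = 12s · ds/dt = 12·27·12 = 3888 cm²/s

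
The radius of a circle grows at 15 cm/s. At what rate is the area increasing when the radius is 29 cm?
870π cm²/s

A = πr²
dA/dt = 2πr · dr/dt = 2π(29)(15) = 870π cm²/s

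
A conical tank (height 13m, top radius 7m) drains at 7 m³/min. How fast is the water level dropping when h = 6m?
169/(252π) ≈ 0.2135 m/min

r/h = 7/13, so r = (7/13)h
V = (1/3)πr²h = (1/3)π((7/13)h)²h = (49/507)πh³
dV/dh = (49/169)πh²
dh/dt = (dV/dt)/(dV/dh) = -7/((49/169)π·6²) = -169/(252π) m/min
The level is dropping at 169/(252π) ≈ 0.2135 m/min.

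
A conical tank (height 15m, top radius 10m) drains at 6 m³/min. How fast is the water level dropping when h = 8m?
27/(128π) ≈ 0.06714 m/min

r/h = 10/15, so r = (2/3)h
V = (1/3)πr²h = (1/3)π((2/3)h)²h = (4/27)πh³
dV/dh = (4/9)πh²
dh/dt = (dV/dt)/(dV/dh) = -6/((4/9)π·8²) = -27/(128π) m/min
The level is dropping at 27/(128π) ≈ 0.06714 m/min.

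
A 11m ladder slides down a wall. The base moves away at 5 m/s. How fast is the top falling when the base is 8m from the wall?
40√57/57 ≈ 5.298 m/s

x² + y² = 11²
2x·dx/dt + 2y·dy/dt = 0
dy/dt = -x/y · dx/dt = -8/√57 · 5 = -40√57/57 m/s
The top is descending at 40√57/57 ≈ 5.298 m/s.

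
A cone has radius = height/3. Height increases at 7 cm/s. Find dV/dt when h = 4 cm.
112π/9 cm³/s

V = (1/3)π(h/3)²h = πh³/27
dV/dt = πh²/9 · 7
At h = 4: dV/dt = 112π/9 cm³/s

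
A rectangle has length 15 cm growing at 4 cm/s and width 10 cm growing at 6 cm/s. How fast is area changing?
130 cm²/s

A = lw
dA/dt = w·dl/dt + l·dw/dt = 10·4 + 15·6 = 130 cm²/s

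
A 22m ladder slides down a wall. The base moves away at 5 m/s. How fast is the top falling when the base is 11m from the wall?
5√3/3 ≈ 2.887 m/s

x² + y² = 22²
2x·dx/dt + 2y·dy/dt = 0
dy/dt = -x/y · dx/dt = -11/(11√3) · 5 = -5√3/3 m/s
The top is descending at 5√3/3 ≈ 2.887 m/s.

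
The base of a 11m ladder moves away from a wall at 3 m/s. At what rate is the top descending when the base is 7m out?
7√2/4 ≈ 2.475 m/s

x² + y² = 11²
2x·dx/dt + 2y·dy/dt = 0
dy/dt = -x/y · dx/dt = -7/(6√2) · 3 = -7√2/4 m/s
The top is descending at 7√2/4 ≈ 2.475 m/s.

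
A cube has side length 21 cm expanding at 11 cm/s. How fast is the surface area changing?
2772 cm²/s

A = 6s²
dA/dt = 12s · ds/dt = 12·21·11 = 2772 cm²/s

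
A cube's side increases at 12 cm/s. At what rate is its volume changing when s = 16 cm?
9216 cm³/s

V = s³
dV/dt = 3s² · ds/dt = 3·16²·12 = 9216 cm³/s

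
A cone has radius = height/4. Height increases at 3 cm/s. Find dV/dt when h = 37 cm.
4107π/16 cm³/s

V = (1/3)π(h/4)²h = πh³/48
dV/dt = πh²/16 · 3
At h = 37: dV/dt = 4107π/16 cm³/s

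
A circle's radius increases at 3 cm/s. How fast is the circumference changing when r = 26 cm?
6π cm/s

C = 2πr
dC/dt = 2π · dr/dt = 2π · 3 = 6π cm/s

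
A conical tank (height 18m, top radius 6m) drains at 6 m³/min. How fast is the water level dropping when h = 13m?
54/(169π) ≈ 0.1017 m/min

r/h = 6/18, so r = (1/3)h
V = (1/3)πr²h = (1/3)π((1/3)h)²h = (1/27)πh³
dV/dh = (1/9)πh²
dh/dt = (dV/dt)/(dV/dh) = -6/((1/9)π·13²) = -54/(169π) m/min
The level is dropping at 54/(169π) ≈ 0.1017 m/min.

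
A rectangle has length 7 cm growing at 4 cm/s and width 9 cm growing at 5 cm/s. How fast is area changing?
71 cm²/s

A = lw
dA/dt = w·dl/dt + l·dw/dt = 9·4 + 7·5 = 71 cm²/s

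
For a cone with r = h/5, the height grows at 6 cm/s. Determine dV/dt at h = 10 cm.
24π cm³/s

V = (1/3)π(h/5)²h = πh³/75
dV/dt = πh²/25 · 6
At h = 10: dV/dt = 24π cm³/s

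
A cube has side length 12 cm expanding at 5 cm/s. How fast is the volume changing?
2160 cm³/s

V = s³
dV/dt = 3s² · ds/dt = 3·12²·5 = 2160 cm³/s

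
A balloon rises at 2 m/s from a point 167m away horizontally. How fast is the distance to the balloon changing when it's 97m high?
97√37298/18649 ≈ 1.005 m/s

z² = 167² + y²
z = √(167² + 97²) = √37298
dz/dt = y/z · dy/dt = 97/√37298 · 2 = 97√37298/18649 ≈ 1.005 m/s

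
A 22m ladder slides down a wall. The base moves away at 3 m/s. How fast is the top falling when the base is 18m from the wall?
27√10/20 ≈ 4.269 m/s

x² + y² = 22²
2x·dx/dt + 2y·dy/dt = 0
dy/dt = -x/y · dx/dt = -18/(4√10) · 3 = -27√10/20 m/s
The top is descending at 27√10/20 ≈ 4.269 m/s.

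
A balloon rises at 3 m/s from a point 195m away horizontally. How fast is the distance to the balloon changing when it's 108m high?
108√5521/5521 ≈ 1.453 m/s

z² = 195² + y²
z = √(195² + 108²) = 3√5521
dz/dt = y/z · dy/dt = 108/(3√5521) · 3 = 108√5521/5521 ≈ 1.453 m/s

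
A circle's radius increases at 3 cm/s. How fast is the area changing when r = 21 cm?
126π cm²/s

A = πr²
dA/dt = 2πr · dr/dt = 2π(21)(3) = 126π cm²/s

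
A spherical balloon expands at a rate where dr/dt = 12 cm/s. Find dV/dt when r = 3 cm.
432π cm³/s

V = (4/3)πr³
dV/dt = dV/dr · dr/dt = 4πr² · 12
At r = 3: dV/dt = 432π cm³/s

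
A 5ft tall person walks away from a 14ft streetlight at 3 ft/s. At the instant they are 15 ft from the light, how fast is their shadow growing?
5/3 ft/s

By similar triangles: 14/(x+s) = 5/s
Solving: s = 5x/9
ds/dt = 5/9 · dx/dt = 5/9 · 3 = 5/3 ft/s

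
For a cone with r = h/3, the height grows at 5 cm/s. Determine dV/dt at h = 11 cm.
605π/9 cm³/s

V = (1/3)π(h/3)²h = πh³/27
dV/dt = πh²/9 · 5
At h = 11: dV/dt = 605π/9 cm³/s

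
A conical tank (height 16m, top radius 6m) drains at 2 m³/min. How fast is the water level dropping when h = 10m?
32/(225π) ≈ 0.04527 m/min

r/h = 6/16, so r = (3/8)h
V = (1/3)πr²h = (1/3)π((3/8)h)²h = (3/64)πh³
dV/dh = (9/64)πh²
dh/dt = (dV/dt)/(dV/dh) = -2/((9/64)π·10²) = -32/(225π) m/min
The level is dropping at 32/(225π) ≈ 0.04527 m/min.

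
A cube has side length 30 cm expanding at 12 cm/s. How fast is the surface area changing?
4320 cm²/s

A = 6s²
dA/dt = 12s · ds/dt = 12·30·12 = 4320 cm²/s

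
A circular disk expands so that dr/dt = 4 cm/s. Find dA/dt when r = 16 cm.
128π cm²/s

A = πr²
dA/dt = 2πr · dr/dt = 2π(16)(4) = 128π cm²/s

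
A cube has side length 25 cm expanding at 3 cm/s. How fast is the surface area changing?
900 cm²/s

A = 6s²
dA/dt = 12s · ds/dt = 12·25·3 = 900 cm²/s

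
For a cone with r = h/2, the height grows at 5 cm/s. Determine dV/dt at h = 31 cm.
4805π/4 cm³/s

V = (1/3)π(h/2)²h = πh³/12
dV/dt = πh²/4 · 5
At h = 31: dV/dt = 4805π/4 cm³/s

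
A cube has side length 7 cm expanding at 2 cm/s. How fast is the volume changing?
294 cm³/s

V = s³
dV/dt = 3s² · ds/dt = 3·7²·2 = 294 cm³/s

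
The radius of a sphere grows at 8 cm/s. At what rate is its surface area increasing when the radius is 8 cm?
512π cm²/s

S = 4πr²
dS/dt = dS/dr · dr/dt = 8πr · 8
At r = 8: dS/dt = 512π cm²/s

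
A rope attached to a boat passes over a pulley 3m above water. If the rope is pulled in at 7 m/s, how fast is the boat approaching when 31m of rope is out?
31√238/68 ≈ 7.033 m/s

rope² = x² + 3²
x = √(31² - 3²) = 2√238
dx/dt = (rope/x) · d(rope)/dt = (31/(2√238)) · (-7) = -31√238/68 m/s
The boat approaches at 31√238/68 ≈ 7.033 m/s.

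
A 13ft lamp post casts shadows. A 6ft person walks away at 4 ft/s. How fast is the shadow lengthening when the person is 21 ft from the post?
24/7 ft/s

By similar triangles: 13/(x+s) = 6/s
Solving: s = 6x/7
ds/dt = 6/7 · dx/dt = 6/7 · 4 = 24/7 ft/s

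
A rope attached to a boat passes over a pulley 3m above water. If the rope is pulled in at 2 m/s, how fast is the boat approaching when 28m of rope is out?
56√31/155 ≈ 2.012 m/s

rope² = x² + 3²
x = √(28² - 3²) = 5√31
dx/dt = (rope/x) · d(rope)/dt = (28/(5√31)) · (-2) = -56√31/155 m/s
The boat approaches at 56√31/155 ≈ 2.012 m/s.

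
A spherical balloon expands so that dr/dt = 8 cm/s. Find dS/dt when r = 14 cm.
896π cm²/s

S = 4πr²
dS/dt = dS/dr · dr/dt = 8πr · 8
At r = 14: dS/dt = 896π cm²/s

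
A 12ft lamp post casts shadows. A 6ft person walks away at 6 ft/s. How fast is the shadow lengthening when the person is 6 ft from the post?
6 ft/s

By similar triangles: 12/(x+s) = 6/s
Solving: s = 6x/6
ds/dt = 6/6 · dx/dt = 1 · 6 = 6 ft/s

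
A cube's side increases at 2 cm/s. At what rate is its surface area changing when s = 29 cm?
696 cm²/s

A = 6s²
dA/dt = 12s · ds/dt = 12·29·2 = 696 cm²/s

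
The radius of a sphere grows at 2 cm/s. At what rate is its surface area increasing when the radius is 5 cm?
80π cm²/s

S = 4πr²
dS/dt = dS/dr · dr/dt = 8πr · 2
At r = 5: dS/dt = 80π cm²/s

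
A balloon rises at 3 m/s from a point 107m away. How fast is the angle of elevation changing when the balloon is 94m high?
0.015825 rad/s

tan(θ) = y/107
sec²(θ) · dθ/dt = (1/107) · dy/dt
dθ/dt = cos²(θ)/107 · 3 = 107/(107² + 94²) · 3
dθ/dt = 0.015825 rad/s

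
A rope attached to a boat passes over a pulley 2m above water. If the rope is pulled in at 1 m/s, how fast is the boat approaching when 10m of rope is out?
5√6/12 ≈ 1.021 m/s

rope² = x² + 2²
x = √(10² - 2²) = 4√6
dx/dt = (rope/x) · d(rope)/dt = (10/(4√6)) · (-1) = -5√6/12 m/s
The boat approaches at 5√6/12 ≈ 1.021 m/s.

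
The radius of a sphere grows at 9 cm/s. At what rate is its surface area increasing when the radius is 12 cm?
864π cm²/s

S = 4πr²
dS/dt = dS/dr · dr/dt = 8πr · 9
At r = 12: dS/dt = 864π cm²/s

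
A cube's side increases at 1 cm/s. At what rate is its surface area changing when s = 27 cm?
324 cm²/s

A = 6s²
dA/dt = 12s · ds/dt = 12·27·1 = 324 cm²/s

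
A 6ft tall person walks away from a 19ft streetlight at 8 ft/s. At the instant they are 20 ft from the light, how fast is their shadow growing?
48/13 ft/s

By similar triangles: 19/(x+s) = 6/s
Solving: s = 6x/13
ds/dt = 6/13 · dx/dt = 6/13 · 8 = 48/13 ft/s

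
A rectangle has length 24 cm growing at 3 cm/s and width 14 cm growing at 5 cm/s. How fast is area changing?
162 cm²/s

A = lw
dA/dt = w·dl/dt + l·dw/dt = 14·3 + 24·5 = 162 cm²/s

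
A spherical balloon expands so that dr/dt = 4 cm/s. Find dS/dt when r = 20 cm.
640π cm²/s

S = 4πr²
dS/dt = dS/dr · dr/dt = 8πr · 4
At r = 20: dS/dt = 640π cm²/s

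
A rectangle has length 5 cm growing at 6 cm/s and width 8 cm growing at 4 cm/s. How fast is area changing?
68 cm²/s

A = lw
dA/dt = w·dl/dt + l·dw/dt = 8·6 + 5·4 = 68 cm²/s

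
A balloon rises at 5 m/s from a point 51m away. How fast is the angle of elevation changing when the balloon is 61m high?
0.040335 rad/s

tan(θ) = y/51
sec²(θ) · dθ/dt = (1/51) · dy/dt
dθ/dt = cos²(θ)/51 · 5 = 51/(51² + 61²) · 5
dθ/dt = 0.040335 rad/s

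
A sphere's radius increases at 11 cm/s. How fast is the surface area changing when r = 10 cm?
880π cm²/s

S = 4πr²
dS/dt = dS/dr · dr/dt = 8πr · 11
At r = 10: dS/dt = 880π cm²/s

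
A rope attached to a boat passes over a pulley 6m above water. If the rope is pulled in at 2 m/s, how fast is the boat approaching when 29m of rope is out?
58√805/805 ≈ 2.044 m/s

rope² = x² + 6²
x = √(29² - 6²) = √805
dx/dt = (rope/x) · d(rope)/dt = (29/√805) · (-2) = -58√805/805 m/s
The boat approaches at 58√805/805 ≈ 2.044 m/s.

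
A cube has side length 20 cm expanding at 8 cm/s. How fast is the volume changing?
9600 cm³/s

V = s³
dV/dt = 3s² · ds/dt = 3·20²·8 = 9600 cm³/s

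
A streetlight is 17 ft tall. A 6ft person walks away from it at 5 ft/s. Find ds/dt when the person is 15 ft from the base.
30/11 ft/s

By similar triangles: 17/(x+s) = 6/s
Solving: s = 6x/11
ds/dt = 6/11 · dx/dt = 6/11 · 5 = 30/11 ft/s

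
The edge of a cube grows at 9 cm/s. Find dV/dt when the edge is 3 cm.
243 cm³/s

V = s³
dV/dt = 3s² · ds/dt = 3·3²·9 = 243 cm³/s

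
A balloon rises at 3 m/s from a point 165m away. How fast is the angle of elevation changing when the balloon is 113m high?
0.012377 rad/s

tan(θ) = y/165
sec²(θ) · dθ/dt = (1/165) · dy/dt
dθ/dt = cos²(θ)/165 · 3 = 165/(165² + 113²) · 3
dθ/dt = 0.012377 rad/s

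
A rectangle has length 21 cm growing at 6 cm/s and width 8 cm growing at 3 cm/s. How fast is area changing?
111 cm²/s

A = lw
dA/dt = w·dl/dt + l·dw/dt = 8·6 + 21·3 = 111 cm²/s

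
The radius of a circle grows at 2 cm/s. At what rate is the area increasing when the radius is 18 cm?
72π cm²/s

A = πr²
dA/dt = 2πr · dr/dt = 2π(18)(2) = 72π cm²/s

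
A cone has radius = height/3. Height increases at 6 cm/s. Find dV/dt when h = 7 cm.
98π/3 cm³/s

V = (1/3)π(h/3)²h = πh³/27
dV/dt = πh²/9 · 6
At h = 7: dV/dt = 98π/3 cm³/s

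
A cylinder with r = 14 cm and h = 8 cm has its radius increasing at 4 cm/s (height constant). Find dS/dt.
288π cm²/s

S = 2πrh + 2πr² (lateral + bases)
dS/dt = (2πh + 4πr)·dr/dt = (2π·8 + 4π·14)·4
= 288π cm²/s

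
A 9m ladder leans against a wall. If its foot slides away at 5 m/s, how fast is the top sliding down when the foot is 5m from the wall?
25√14/28 ≈ 3.341 m/s

x² + y² = 9²
2x·dx/dt + 2y·dy/dt = 0
dy/dt = -x/y · dx/dt = -5/(2√14) · 5 = -25√14/28 m/s
The top is descending at 25√14/28 ≈ 3.341 m/s.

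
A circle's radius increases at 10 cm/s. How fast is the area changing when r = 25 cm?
500π cm²/s

A = πr²
dA/dt = 2πr · dr/dt = 2π(25)(10) = 500π cm²/s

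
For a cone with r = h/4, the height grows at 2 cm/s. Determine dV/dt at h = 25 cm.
625π/8 cm³/s

V = (1/3)π(h/4)²h = πh³/48
dV/dt = πh²/16 · 2
At h = 25: dV/dt = 625π/8 cm³/s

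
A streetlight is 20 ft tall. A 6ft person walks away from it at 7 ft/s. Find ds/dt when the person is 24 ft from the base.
3 ft/s

By similar triangles: 20/(x+s) = 6/s
Solving: s = 6x/14
ds/dt = 6/14 · dx/dt = 3/7 · 7 = 3 ft/s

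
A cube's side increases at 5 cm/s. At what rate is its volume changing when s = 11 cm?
1815 cm³/s

V = s³
dV/dt = 3s² · ds/dt = 3·11²·5 = 1815 cm³/s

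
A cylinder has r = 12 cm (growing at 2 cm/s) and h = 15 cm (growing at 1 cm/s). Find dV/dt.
864π cm³/s

V = πr²h
dV/dt = 2πrh·dr/dt + πr²·dh/dt
= 2π(12)(15)(2) + π(12)²(1)
= 864π cm³/s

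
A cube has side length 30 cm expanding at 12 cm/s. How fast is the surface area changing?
4320 cm²/s

A = 6s²
dA/dt = 12s · ds/dt = 12·30·12 = 4320 cm²/s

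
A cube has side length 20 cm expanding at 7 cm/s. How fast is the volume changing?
8400 cm³/s

V = s³
dV/dt = 3s² · ds/dt = 3·20²·7 = 8400 cm³/s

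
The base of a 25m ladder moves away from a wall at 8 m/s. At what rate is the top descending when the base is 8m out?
64√561/561 ≈ 2.702 m/s

x² + y² = 25²
2x·dx/dt + 2y·dy/dt = 0
dy/dt = -x/y · dx/dt = -8/√561 · 8 = -64√561/561 m/s
The top is descending at 64√561/561 ≈ 2.702 m/s.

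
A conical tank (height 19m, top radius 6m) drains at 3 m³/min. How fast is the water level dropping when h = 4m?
361/(192π) ≈ 0.5985 m/min

r/h = 6/19, so r = (6/19)h
V = (1/3)πr²h = (1/3)π((6/19)h)²h = (12/361)πh³
dV/dh = (36/361)πh²
dh/dt = (dV/dt)/(dV/dh) = -3/((36/361)π·4²) = -361/(192π) m/min
The level is dropping at 361/(192π) ≈ 0.5985 m/min.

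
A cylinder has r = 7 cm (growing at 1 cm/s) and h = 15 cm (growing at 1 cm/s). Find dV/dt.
259π cm³/s

V = πr²h
dV/dt = 2πrh·dr/dt + πr²·dh/dt
= 2π(7)(15)(1) + π(7)²(1)
= 259π cm³/s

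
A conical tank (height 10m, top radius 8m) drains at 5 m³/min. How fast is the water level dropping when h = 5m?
5/(16π) ≈ 0.09947 m/min

r/h = 8/10, so r = (4/5)h
V = (1/3)πr²h = (1/3)π((4/5)h)²h = (16/75)πh³
dV/dh = (16/25)πh²
dh/dt = (dV/dt)/(dV/dh) = -5/((16/25)π·5²) = -5/(16π) m/min
The level is dropping at 5/(16π) ≈ 0.09947 m/min.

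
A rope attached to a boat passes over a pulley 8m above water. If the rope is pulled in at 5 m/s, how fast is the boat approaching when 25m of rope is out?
125√561/561 ≈ 5.278 m/s

rope² = x² + 8²
x = √(25² - 8²) = √561
dx/dt = (rope/x) · d(rope)/dt = (25/√561) · (-5) = -125√561/561 m/s
The boat approaches at 125√561/561 ≈ 5.278 m/s.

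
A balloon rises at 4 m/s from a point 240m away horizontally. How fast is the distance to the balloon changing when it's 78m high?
52√1769/1769 ≈ 1.236 m/s

z² = 240² + y²
z = √(240² + 78²) = 6√1769
dz/dt = y/z · dy/dt = 78/(6√1769) · 4 = 52√1769/1769 ≈ 1.236 m/s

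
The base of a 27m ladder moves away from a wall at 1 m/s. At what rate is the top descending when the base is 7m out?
7√170/340 ≈ 0.2684 m/s

x² + y² = 27²
2x·dx/dt + 2y·dy/dt = 0
dy/dt = -x/y · dx/dt = -7/(2√170) · 1 = -7√170/340 m/s
The top is descending at 7√170/340 ≈ 0.2684 m/s.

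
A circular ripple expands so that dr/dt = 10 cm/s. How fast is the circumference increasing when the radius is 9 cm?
20π cm/s

C = 2πr
dC/dt = 2π · dr/dt = 2π · 10 = 20π cm/s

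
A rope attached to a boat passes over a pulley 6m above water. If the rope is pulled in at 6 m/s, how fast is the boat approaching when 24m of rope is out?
8√15/5 ≈ 6.197 m/s

rope² = x² + 6²
x = √(24² - 6²) = 6√15
dx/dt = (rope/x) · d(rope)/dt = (24/(6√15)) · (-6) = -8√15/5 m/s
The boat approaches at 8√15/5 ≈ 6.197 m/s.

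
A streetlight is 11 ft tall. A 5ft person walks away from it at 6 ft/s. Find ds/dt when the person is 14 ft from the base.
5 ft/s

By similar triangles: 11/(x+s) = 5/s
Solving: s = 5x/6
ds/dt = 5/6 · dx/dt = 5/6 · 6 = 5 ft/s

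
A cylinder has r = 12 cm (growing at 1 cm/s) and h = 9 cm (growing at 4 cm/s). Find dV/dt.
792π cm³/s

V = πr²h
dV/dt = 2πrh·dr/dt + πr²·dh/dt
= 2π(12)(9)(1) + π(12)²(4)
= 792π cm³/s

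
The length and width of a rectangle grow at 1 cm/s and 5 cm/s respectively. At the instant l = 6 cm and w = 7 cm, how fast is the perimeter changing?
12 cm/s

P = 2(l + w)
dP/dt = 2(dl/dt + dw/dt) = 2(1 + 5) = 12 cm/s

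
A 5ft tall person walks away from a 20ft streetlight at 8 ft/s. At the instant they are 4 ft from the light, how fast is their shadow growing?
8/3 ft/s

By similar triangles: 20/(x+s) = 5/s
Solving: s = 5x/15
ds/dt = 5/15 · dx/dt = 1/3 · 8 = 8/3 ft/s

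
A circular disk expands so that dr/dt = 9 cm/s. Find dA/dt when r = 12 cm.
216π cm²/s

A = πr²
dA/dt = 2πr · dr/dt = 2π(12)(9) = 216π cm²/s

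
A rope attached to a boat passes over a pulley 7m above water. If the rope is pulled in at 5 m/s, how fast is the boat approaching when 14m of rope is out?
10√3/3 ≈ 5.774 m/s

rope² = x² + 7²
x = √(14² - 7²) = 7√3
dx/dt = (rope/x) · d(rope)/dt = (14/(7√3)) · (-5) = -10√3/3 m/s
The boat approaches at 10√3/3 ≈ 5.774 m/s.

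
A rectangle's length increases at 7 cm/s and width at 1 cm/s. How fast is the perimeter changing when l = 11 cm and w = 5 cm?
16 cm/s

P = 2(l + w)
dP/dt = 2(dl/dt + dw/dt) = 2(7 + 1) = 16 cm/s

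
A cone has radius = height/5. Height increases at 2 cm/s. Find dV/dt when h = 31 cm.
1922π/25 cm³/s

V = (1/3)π(h/5)²h = πh³/75
dV/dt = πh²/25 · 2
At h = 31: dV/dt = 1922π/25 cm³/s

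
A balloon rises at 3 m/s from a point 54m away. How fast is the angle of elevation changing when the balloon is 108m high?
0.011111 rad/s

tan(θ) = y/54
sec²(θ) · dθ/dt = (1/54) · dy/dt
dθ/dt = cos²(θ)/54 · 3 = 54/(54² + 108²) · 3
dθ/dt = 0.011111 rad/s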